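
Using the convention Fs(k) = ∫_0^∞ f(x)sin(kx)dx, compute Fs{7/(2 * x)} 7 * pi/4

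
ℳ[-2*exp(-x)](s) -2*gamma(s) 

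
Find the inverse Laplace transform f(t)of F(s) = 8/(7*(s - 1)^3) 4*t^2*exp(t)/7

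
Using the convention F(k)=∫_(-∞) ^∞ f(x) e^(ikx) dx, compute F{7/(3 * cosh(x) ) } 7 * pi/(3 * cosh(pi * k/2) ) 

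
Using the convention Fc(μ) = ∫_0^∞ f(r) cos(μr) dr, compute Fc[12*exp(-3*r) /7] 36/(7*(μ^2+9) ) 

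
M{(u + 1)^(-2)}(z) (-pi*z + pi)/sin(pi*z)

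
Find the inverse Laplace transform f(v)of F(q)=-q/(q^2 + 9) -cos(3 * v)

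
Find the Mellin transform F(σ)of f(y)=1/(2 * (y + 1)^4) gamma(σ) * gamma(4 - σ)/12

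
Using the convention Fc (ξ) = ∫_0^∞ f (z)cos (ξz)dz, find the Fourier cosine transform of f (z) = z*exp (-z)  (1 - ξ^2)/ (ξ^2 + 1)^2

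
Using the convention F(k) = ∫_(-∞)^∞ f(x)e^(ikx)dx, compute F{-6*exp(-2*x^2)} -3*sqrt(2)*sqrt(pi)*exp(-k^2/8)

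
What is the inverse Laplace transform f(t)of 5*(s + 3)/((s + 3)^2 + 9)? 5*exp(-3*t)*cos(3*t)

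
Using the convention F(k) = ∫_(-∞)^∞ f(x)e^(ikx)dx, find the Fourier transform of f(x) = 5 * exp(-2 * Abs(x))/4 5/(k^2+4)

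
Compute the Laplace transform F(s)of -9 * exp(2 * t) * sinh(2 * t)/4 -9/(2 * s * (s - 4))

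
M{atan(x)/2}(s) -pi*sec(pi*s/2)/(4*s)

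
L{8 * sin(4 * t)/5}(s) 32/(5 * (s^2 + 16))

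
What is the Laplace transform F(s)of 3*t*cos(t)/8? 3*(s^2 - 1)/(8*(s^2 + 1)^2)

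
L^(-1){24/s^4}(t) 4*t^3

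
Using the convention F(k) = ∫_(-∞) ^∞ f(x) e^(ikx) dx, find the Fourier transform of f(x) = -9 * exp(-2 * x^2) -9 * sqrt(2) * sqrt(pi) * exp(-k^2/8) /2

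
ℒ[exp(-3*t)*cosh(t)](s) (s + 3)/((s + 3)^2 - 1)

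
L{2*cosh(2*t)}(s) 2*s/(s^2 - 4)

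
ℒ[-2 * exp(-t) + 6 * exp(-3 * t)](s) 6/(s + 3) - 2/(s + 1)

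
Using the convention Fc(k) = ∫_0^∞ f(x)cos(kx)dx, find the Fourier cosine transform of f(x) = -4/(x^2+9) -2*pi*exp(-3*k)/3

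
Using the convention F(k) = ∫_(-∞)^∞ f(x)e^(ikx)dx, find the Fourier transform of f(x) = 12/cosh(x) 12 * pi/cosh(pi * k/2)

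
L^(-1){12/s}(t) 12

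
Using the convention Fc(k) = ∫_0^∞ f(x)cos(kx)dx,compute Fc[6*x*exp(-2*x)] 6*(4 - k^2)/(k^2 + 4)^2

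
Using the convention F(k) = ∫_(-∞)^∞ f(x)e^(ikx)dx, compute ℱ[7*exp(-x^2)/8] 7*sqrt(pi)*exp(-k^2/4)/8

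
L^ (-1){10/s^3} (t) 5 * t^2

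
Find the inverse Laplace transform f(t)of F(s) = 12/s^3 6*t^2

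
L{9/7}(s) 9/(7*s) 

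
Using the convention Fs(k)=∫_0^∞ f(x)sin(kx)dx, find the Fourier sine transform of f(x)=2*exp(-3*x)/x 2*atan(k/3)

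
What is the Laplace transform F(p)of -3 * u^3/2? -9/p^4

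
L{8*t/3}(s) 8/(3*s^2)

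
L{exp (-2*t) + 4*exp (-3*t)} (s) 1/ (s + 2) + 4/ (s + 3)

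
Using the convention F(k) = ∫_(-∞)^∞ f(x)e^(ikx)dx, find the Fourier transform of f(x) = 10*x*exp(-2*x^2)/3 5*sqrt(2)*I*sqrt(pi)*k*exp(-k^2/8)/12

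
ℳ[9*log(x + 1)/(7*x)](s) -9*pi*csc(pi*s)/(7*s - 7)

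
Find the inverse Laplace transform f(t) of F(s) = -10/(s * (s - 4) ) -5 * exp(2 * t) * sinh(2 * t) 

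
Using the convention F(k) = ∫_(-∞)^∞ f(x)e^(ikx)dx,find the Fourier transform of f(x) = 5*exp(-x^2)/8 5*sqrt(pi)*exp(-k^2/4)/8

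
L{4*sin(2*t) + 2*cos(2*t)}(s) 8/(s^2 + 4) + 2*s/(s^2 + 4)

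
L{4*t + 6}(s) 6/s + 4/s^2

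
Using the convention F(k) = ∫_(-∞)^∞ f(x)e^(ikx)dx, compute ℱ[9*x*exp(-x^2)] 9*I*sqrt(pi)*k*exp(-k^2/4)/2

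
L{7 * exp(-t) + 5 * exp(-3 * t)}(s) 7/(s + 1) + 5/(s + 3)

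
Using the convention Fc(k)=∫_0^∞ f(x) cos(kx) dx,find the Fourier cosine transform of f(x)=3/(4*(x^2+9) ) pi*exp(-3*k) /8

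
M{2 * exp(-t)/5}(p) 2 * gamma(p)/5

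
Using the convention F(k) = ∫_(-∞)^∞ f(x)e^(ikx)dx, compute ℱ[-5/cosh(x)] -5 * pi/cosh(pi * k/2)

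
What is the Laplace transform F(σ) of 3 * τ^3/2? 9/σ^4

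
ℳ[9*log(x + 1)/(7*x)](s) -9*pi*csc(pi*s)/(7*s - 7)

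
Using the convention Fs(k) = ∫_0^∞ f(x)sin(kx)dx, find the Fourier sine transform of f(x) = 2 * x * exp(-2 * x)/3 8 * k/(3 * (k^2 + 4)^2)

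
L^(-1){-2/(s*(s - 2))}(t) -2*exp(t)*sinh(t)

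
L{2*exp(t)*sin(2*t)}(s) 4/((s - 1)^2+4)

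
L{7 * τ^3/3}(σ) 14/σ^4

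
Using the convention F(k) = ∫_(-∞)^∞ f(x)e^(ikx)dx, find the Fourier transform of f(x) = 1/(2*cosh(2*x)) pi/(4*cosh(pi*k/4))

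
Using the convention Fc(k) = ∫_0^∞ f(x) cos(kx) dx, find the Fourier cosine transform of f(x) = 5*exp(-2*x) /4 5/(2*(k^2+4) ) 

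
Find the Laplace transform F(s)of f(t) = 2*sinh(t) 2/(s^2-1)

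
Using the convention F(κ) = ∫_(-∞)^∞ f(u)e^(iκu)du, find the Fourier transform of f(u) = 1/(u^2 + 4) pi * exp(-2 * Abs(κ))/2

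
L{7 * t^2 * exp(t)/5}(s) 14/(5 * (s - 1)^3)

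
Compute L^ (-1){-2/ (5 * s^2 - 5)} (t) -2 * sinh (t)/5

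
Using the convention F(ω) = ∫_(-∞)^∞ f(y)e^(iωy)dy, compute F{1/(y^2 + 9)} pi*exp(-3*Abs(ω))/3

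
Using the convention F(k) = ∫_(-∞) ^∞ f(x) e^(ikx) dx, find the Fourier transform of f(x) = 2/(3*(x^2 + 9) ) 2*pi*exp(-3*Abs(k) ) /9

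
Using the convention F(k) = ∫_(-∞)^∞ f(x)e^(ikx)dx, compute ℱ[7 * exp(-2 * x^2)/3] 7 * sqrt(2) * sqrt(pi) * exp(-k^2/8)/6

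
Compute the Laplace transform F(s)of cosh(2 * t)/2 s/(2 * (s^2-4))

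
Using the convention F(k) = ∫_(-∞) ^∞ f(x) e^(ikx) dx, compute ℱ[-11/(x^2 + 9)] -11*pi*exp(-3*Abs(k) ) /3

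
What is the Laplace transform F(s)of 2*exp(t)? 2/(s - 1)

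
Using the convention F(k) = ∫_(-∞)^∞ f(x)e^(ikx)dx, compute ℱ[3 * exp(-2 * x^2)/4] 3 * sqrt(2) * sqrt(pi) * exp(-k^2/8)/8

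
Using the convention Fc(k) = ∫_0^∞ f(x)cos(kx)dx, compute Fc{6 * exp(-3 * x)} 18/(k^2 + 9)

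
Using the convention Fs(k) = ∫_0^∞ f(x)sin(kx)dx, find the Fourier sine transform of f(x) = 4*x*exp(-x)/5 8*k/(5*(k^2 + 1)^2)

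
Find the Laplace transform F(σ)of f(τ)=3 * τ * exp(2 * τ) 3/(σ - 2)^2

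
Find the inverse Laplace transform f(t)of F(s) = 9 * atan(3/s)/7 9 * sin(3 * t)/(7 * t)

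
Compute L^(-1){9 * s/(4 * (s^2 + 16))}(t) 9 * cos(4 * t)/4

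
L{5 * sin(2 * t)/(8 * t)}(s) 5 * atan(2/s)/8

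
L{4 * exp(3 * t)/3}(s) 4/(3 * (s - 3))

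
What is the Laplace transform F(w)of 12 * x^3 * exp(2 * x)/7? 72/(7 * (w - 2)^4)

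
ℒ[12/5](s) 12/(5*s)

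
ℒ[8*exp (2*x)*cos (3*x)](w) 8*(w - 2)/ ( (w - 2)^2 + 9)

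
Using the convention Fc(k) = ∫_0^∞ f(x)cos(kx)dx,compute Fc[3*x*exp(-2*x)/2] 3*(4 - k^2)/(2*(k^2 + 4)^2)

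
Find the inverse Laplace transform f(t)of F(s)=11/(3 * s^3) 11 * t^2/6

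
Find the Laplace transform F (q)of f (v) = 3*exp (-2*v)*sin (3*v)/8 9/ (8*( (q + 2)^2 + 9))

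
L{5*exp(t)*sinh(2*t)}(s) 10/((s - 1)^2 - 4)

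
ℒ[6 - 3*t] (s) 6/s - 3/s^2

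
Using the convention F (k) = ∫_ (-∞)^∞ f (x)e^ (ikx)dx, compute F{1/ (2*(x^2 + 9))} pi*exp (-3*Abs (k))/6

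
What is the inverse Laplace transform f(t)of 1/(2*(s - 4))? exp(4*t)/2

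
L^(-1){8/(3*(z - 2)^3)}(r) 4*r^2*exp(2*r)/3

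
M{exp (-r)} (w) gamma (w)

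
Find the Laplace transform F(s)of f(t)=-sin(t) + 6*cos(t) 6*s/(s^2 + 1) - 1/(s^2 + 1)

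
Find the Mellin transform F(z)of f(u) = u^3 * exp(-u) gamma(z+3)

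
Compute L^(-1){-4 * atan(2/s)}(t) -4 * sin(2 * t)/t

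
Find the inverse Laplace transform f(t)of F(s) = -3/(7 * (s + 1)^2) -3 * t * exp(-t)/7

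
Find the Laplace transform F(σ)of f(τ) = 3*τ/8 3/(8*σ^2)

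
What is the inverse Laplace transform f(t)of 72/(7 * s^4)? 12 * t^3/7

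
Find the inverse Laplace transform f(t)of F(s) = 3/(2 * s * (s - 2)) 3 * exp(t) * sinh(t)/2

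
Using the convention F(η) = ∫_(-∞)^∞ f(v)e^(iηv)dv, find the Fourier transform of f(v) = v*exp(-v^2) I*sqrt(pi)*η*exp(-η^2/4)/2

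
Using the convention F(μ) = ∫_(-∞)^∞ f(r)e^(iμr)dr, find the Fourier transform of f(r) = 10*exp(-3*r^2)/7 10*sqrt(3)*sqrt(pi)*exp(-μ^2/12)/21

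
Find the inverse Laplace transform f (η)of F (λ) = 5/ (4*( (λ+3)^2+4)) 5*exp (-3*η)*sin (2*η)/8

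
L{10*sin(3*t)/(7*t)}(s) 10*atan(3/s)/7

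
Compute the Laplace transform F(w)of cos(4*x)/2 w/(2*(w^2 + 16))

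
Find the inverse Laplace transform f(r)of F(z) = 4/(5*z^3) 2*r^2/5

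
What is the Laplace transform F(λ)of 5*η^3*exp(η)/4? 15/(2*(λ - 1)^4)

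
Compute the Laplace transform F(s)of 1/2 1/(2*s)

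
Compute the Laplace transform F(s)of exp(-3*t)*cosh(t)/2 (s + 3)/(2*((s + 3)^2 - 1))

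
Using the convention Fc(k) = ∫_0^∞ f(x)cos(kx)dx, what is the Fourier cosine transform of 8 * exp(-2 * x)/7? 16/(7 * (k^2 + 4))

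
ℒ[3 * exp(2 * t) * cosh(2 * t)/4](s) 3 * (s - 2)/(4 * s * (s - 4))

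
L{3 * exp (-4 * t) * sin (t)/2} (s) 3/ (2 * ( (s + 4)^2 + 1))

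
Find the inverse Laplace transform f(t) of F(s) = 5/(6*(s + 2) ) 5*exp(-2*t) /6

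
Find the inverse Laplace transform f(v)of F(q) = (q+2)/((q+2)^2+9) exp(-2 * v) * cos(3 * v)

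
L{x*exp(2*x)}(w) (w - 2)^(-2)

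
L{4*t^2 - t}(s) 8/s^3 - 1/s^2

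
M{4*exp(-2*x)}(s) 2^(2 - s)*gamma(s)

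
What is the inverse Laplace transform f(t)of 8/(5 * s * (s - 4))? 4 * exp(2 * t) * sinh(2 * t)/5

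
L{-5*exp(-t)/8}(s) -5/(8*s + 8)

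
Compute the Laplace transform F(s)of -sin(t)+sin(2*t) 2/(s^2+4) - 1/(s^2+1)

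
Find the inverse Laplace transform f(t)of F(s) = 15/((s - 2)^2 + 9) 5*exp(2*t)*sin(3*t)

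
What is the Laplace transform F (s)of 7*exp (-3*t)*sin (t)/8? 7/ (8*( (s + 3)^2 + 1))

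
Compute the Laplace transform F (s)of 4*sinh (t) 4/ (s^2-1)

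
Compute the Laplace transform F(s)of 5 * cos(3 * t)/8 5 * s/(8 * (s^2+9))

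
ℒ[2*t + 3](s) 2/s^2 + 3/s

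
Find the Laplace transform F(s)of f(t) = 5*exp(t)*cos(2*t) 5*(s - 1)/((s - 1)^2 + 4)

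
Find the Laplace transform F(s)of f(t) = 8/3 8/(3*s)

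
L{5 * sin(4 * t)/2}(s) 10/(s^2 + 16)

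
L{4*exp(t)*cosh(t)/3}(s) 4*(s - 1)/(3*s*(s - 2))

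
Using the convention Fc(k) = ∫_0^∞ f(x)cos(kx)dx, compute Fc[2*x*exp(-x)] 2*(1 - k^2)/(k^2 + 1)^2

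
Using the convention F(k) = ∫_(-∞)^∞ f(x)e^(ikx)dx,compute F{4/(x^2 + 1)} 4*pi*exp(-Abs(k))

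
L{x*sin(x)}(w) 2*w/(w^2+1)^2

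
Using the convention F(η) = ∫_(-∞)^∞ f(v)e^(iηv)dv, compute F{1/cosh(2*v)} pi/(2*cosh(pi*η/4))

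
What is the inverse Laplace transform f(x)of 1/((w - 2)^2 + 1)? exp(2*x)*sin(x)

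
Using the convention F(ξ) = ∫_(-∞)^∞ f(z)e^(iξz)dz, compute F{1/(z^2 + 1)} pi*exp(-Abs(ξ))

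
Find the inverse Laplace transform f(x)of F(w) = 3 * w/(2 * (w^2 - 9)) 3 * cosh(3 * x)/2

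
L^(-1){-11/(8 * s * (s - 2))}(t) -11 * exp(t) * sinh(t)/8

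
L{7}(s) 7/s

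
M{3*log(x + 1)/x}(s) -3*pi*csc(pi*s)/(s - 1)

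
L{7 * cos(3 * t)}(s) 7 * s/(s^2 + 9)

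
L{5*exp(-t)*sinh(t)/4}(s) 5/(4*s*(s + 2))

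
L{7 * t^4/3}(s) 56/s^5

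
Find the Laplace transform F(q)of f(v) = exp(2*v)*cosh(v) (q - 2)/((q - 2)^2 - 1)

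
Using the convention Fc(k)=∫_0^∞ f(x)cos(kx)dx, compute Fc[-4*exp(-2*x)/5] -8/(5*k^2+20)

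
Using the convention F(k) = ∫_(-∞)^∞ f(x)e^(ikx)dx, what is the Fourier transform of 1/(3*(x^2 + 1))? pi*exp(-Abs(k))/3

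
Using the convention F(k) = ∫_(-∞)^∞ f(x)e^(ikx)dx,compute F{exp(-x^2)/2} sqrt(pi) * exp(-k^2/4)/2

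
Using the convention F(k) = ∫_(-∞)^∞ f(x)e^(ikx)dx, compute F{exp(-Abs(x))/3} 2/(3*(k^2 + 1))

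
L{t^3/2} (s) 3/s^4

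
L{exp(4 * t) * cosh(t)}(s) (s - 4)/((s - 4)^2 - 1)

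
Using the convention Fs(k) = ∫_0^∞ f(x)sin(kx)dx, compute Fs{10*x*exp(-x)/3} 20*k/(3*(k^2 + 1)^2)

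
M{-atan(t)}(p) pi*sec(pi*p/2)/(2*p)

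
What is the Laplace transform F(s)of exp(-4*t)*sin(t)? 1/((s + 4)^2 + 1)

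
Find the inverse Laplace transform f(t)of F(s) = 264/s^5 11 * t^4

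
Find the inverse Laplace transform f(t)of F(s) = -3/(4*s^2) -3*t/4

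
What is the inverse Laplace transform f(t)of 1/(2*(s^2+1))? sin(t)/2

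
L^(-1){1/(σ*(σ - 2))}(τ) exp(τ)*sinh(τ)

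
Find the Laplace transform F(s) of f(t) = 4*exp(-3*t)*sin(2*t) 8/((s + 3) ^2 + 4) 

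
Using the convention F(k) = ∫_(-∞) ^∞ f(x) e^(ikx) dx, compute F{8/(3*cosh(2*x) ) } 4*pi/(3*cosh(pi*k/4) ) 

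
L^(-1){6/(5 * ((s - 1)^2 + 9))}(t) 2 * exp(t) * sin(3 * t)/5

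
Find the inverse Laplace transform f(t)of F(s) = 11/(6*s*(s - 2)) 11*exp(t)*sinh(t)/6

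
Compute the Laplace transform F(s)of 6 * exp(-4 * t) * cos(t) 6 * (s + 4)/((s + 4)^2 + 1)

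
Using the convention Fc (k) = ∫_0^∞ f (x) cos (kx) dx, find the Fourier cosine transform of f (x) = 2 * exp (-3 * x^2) sqrt (3) * sqrt (pi) * exp (-k^2/12) /3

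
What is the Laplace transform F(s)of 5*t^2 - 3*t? 10/s^3 - 3/s^2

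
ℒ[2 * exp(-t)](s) 2/(s + 1)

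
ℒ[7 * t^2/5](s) 14/(5 * s^3)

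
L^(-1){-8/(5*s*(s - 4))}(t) -4*exp(2*t)*sinh(2*t)/5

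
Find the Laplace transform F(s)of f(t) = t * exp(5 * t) (s - 5)^(-2)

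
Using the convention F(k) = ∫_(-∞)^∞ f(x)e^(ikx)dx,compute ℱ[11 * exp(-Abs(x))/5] 22/(5 * (k^2 + 1))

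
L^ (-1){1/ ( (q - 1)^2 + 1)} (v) exp (v) * sin (v)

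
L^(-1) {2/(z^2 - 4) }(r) sinh(2*r) 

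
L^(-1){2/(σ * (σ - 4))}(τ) exp(2 * τ) * sinh(2 * τ)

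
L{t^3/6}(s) s^(-4) 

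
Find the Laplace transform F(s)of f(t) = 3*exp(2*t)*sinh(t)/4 3/(4*((s - 2)^2 - 1))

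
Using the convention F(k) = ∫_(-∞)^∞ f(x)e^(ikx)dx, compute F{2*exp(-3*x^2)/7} 2*sqrt(3)*sqrt(pi)*exp(-k^2/12)/21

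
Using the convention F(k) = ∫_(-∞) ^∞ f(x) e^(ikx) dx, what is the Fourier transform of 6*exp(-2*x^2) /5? 3*sqrt(2)*sqrt(pi)*exp(-k^2/8) /5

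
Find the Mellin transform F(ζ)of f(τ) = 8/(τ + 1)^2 -8 * pi * (ζ - 1)/sin(pi * ζ)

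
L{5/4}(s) 5/(4*s)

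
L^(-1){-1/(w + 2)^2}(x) -x*exp(-2*x)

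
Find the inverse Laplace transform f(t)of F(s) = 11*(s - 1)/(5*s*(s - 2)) 11*exp(t)*cosh(t)/5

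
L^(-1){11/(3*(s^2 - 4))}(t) 11*sinh(2*t)/6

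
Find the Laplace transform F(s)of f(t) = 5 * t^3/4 15/(2 * s^4)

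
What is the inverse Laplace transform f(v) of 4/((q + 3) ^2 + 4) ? 2*exp(-3*v)*sin(2*v) 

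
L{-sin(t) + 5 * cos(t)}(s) 5 * s/(s^2 + 1) - 1/(s^2 + 1)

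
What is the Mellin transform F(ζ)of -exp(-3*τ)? -gamma(ζ)/3^ζ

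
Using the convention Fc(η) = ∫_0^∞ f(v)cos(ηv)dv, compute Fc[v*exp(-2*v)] (4 - η^2)/(η^2 + 4)^2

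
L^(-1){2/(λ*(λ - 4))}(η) exp(2*η)*sinh(2*η)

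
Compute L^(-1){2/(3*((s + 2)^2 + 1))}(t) 2*exp(-2*t)*sin(t)/3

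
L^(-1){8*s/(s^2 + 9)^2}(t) 4*t*sin(3*t)/3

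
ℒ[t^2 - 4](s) 2/s^3 - 4/s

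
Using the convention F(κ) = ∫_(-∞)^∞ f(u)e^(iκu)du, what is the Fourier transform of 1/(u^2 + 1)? pi * exp(-Abs(κ))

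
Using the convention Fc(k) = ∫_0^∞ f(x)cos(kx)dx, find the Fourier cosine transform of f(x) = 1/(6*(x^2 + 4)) pi*exp(-2*k)/24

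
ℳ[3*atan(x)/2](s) -3*pi*sec(pi*s/2)/(4*s)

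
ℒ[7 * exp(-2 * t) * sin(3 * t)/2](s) 21/(2 * ((s + 2)^2 + 9))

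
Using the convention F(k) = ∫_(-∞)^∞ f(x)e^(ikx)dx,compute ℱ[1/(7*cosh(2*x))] pi/(14*cosh(pi*k/4))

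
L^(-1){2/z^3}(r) r^2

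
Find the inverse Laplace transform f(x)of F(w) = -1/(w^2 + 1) -sin(x)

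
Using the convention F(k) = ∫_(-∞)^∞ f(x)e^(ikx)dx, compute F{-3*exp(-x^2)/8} -3*sqrt(pi)*exp(-k^2/4)/8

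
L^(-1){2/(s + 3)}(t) 2 * exp(-3 * t)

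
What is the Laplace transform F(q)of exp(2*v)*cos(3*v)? (q - 2)/((q - 2)^2 + 9)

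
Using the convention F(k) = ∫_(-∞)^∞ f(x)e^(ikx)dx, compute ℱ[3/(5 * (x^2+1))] 3 * pi * exp(-Abs(k))/5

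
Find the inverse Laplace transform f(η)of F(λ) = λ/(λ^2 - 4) cosh(2 * η)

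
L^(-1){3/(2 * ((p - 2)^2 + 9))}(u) exp(2 * u) * sin(3 * u)/2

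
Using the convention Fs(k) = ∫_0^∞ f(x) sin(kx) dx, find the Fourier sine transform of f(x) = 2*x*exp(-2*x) 8*k/(k^2 + 4) ^2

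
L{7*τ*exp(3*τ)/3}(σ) 7/(3*(σ - 3)^2)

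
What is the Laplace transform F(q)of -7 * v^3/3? -14/q^4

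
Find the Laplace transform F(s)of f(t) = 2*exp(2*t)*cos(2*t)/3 2*(s - 2)/(3*((s - 2)^2+4))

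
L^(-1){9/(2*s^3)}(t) 9*t^2/4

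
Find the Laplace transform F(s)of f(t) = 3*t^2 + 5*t 5/s^2 + 6/s^3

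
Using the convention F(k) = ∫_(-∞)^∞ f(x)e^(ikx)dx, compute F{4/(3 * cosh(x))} 4 * pi/(3 * cosh(pi * k/2))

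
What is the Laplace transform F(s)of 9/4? 9/(4*s)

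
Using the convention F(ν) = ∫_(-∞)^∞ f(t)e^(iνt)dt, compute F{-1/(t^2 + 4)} -pi*exp(-2*Abs(ν))/2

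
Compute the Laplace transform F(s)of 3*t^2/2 3/s^3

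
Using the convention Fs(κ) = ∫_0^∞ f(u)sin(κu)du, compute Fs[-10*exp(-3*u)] -10*κ/(κ^2 + 9)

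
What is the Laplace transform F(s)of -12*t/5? -12/(5*s^2)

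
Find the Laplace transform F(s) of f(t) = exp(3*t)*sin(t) 1/((s - 3) ^2 + 1) 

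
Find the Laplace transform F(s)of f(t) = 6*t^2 12/s^3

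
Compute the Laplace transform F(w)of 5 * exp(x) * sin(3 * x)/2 15/(2 * ((w - 1)^2 + 9))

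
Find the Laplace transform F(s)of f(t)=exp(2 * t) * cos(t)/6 (s - 2)/(6 * ((s - 2)^2+1))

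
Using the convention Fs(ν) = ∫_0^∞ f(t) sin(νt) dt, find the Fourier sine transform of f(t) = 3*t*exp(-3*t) 18*ν/(ν^2+9) ^2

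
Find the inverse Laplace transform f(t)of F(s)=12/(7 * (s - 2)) 12 * exp(2 * t)/7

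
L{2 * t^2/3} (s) 4/ (3 * s^3) 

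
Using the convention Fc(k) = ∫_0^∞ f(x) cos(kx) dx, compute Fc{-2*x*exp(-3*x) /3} 2*(k^2 - 9) /(3*(k^2 + 9) ^2) 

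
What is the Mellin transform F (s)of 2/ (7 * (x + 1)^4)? gamma (s) * gamma (4 - s)/21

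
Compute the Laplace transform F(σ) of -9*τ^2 -18/σ^3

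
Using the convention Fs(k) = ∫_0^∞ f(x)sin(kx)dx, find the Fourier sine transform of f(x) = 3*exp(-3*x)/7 3*k/(7*(k^2+9))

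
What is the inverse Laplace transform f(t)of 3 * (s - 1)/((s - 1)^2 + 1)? 3 * exp(t) * cos(t)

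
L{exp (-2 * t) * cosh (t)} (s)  (s + 2)/ ( (s + 2)^2 - 1)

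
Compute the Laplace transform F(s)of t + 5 5/s + s^(-2)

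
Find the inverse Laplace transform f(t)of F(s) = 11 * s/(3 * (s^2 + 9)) 11 * cos(3 * t)/3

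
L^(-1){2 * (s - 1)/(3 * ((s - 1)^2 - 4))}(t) 2 * exp(t) * cosh(2 * t)/3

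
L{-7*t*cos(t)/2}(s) 7*(1 - s^2)/(2*(s^2+1)^2)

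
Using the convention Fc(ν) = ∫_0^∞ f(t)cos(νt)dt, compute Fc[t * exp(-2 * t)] (4 - ν^2)/(ν^2 + 4)^2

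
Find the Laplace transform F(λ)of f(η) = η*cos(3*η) (λ^2 - 9)/(λ^2+9)^2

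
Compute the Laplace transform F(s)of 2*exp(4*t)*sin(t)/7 2/(7*((s - 4)^2+1))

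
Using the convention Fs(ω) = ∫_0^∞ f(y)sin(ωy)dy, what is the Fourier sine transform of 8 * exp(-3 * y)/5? 8 * ω/(5 * (ω^2 + 9))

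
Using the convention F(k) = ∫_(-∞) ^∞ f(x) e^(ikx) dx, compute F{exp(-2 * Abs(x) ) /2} 2/(k^2 + 4) 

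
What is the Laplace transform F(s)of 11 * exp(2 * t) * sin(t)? 11/((s - 2)^2 + 1)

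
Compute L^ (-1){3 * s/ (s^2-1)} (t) 3 * cosh (t)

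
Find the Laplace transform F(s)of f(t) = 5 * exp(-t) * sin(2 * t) 10/((s + 1)^2 + 4)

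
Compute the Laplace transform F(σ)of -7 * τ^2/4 -7/(2 * σ^3)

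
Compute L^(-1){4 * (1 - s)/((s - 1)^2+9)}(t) -4 * exp(t) * cos(3 * t)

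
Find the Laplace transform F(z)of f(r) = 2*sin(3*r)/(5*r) 2*atan(3/z)/5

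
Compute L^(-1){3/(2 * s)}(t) 3/2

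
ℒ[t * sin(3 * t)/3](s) 2 * s/(s^2 + 9)^2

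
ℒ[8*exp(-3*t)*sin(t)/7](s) 8/(7*((s+3)^2+1))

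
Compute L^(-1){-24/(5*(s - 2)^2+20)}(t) -12*exp(2*t)*sin(2*t)/5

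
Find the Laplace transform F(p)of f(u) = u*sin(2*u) 4*p/(p^2 + 4)^2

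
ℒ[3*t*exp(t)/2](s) 3/(2*(s - 1)^2)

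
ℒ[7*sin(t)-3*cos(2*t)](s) 7/(s^2 + 1)-3*s/(s^2 + 4)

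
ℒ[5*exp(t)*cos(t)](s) 5*(s - 1)/((s - 1)^2 + 1)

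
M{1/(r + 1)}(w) pi*csc(pi*w)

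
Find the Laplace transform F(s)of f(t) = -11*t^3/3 -22/s^4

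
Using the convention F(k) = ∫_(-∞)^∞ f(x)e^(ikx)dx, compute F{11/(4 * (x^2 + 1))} 11 * pi * exp(-Abs(k))/4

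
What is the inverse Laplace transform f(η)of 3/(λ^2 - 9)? sinh(3*η)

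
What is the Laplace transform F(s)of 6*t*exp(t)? 6/(s - 1)^2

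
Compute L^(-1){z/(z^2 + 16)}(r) cos(4 * r)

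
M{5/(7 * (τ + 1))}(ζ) 5 * pi * csc(pi * ζ)/7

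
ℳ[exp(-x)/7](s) gamma(s)/7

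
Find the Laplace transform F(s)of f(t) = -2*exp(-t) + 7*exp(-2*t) 7/(s + 2) - 2/(s + 1)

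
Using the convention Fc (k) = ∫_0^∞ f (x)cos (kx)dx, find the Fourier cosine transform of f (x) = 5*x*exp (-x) 5*(1 - k^2)/ (k^2+1)^2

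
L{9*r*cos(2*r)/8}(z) 9*(z^2-4)/(8*(z^2 + 4)^2)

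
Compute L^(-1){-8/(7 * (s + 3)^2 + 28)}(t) -4 * exp(-3 * t) * sin(2 * t)/7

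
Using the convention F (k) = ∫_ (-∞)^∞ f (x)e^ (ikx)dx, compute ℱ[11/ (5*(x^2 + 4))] 11*pi*exp (-2*Abs (k))/10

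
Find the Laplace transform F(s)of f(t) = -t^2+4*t 4/s^2 - 2/s^3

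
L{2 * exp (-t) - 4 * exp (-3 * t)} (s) 2/ (s + 1) - 4/ (s + 3)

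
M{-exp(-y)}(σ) -gamma(σ)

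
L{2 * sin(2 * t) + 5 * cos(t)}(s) 4/(s^2 + 4) + 5 * s/(s^2 + 1)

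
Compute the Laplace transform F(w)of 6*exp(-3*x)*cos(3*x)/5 6*(w + 3)/(5*((w + 3)^2 + 9))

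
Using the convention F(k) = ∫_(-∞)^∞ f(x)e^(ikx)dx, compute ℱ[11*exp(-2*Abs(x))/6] 22/(3*(k^2 + 4))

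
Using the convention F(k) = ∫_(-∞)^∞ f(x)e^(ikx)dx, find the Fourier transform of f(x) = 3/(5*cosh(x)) 3*pi/(5*cosh(pi*k/2))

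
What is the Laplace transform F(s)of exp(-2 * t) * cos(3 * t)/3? (s + 2)/(3 * ((s + 2)^2 + 9))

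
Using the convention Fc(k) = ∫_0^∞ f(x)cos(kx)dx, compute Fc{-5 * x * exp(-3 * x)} 5 * (k^2-9)/(k^2 + 9)^2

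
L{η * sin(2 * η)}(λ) 4 * λ/(λ^2+4)^2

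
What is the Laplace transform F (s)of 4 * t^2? 8/s^3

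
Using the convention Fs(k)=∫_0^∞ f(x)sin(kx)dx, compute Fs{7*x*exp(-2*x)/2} 14*k/(k^2 + 4)^2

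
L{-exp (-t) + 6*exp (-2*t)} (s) 6/ (s + 2)-1/ (s + 1)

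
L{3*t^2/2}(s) 3/s^3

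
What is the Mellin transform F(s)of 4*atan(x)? -2*pi*sec(pi*s/2)/s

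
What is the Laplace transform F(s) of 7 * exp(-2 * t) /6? 7/(6 * (s + 2) ) 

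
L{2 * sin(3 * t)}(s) 6/(s^2 + 9)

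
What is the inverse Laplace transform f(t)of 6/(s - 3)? 6*exp(3*t)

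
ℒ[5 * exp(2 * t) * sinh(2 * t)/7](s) 10/(7 * s * (s - 4))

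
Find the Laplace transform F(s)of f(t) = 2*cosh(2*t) 2*s/(s^2 - 4)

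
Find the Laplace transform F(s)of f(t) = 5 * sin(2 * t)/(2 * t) 5 * atan(2/s)/2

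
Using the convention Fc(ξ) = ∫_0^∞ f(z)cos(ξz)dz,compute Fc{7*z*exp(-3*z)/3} 7*(9 - ξ^2)/(3*(ξ^2 + 9)^2)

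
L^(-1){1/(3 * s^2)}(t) t/3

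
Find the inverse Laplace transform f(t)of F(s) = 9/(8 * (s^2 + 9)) 3 * sin(3 * t)/8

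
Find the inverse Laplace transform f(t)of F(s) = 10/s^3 5*t^2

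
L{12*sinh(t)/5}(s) 12/(5*(s^2 - 1))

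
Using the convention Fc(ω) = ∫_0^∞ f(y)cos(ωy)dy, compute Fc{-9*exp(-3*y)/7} -27/(7*ω^2 + 63)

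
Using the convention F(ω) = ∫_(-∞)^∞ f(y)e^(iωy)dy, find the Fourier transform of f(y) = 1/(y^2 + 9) pi * exp(-3 * Abs(ω))/3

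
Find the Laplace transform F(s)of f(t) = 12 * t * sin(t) 24 * s/(s^2 + 1)^2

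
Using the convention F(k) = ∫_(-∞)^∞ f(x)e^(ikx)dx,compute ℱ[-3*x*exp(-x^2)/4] -3*I*sqrt(pi)*k*exp(-k^2/4)/8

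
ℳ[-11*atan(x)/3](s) 11*pi*sec(pi*s/2)/(6*s)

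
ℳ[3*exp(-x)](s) 3*gamma(s)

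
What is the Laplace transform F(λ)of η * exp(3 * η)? (λ - 3)^(-2)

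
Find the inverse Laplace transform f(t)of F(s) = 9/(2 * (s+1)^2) 9 * t * exp(-t)/2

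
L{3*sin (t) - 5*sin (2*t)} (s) 3/ (s^2 + 1) - 10/ (s^2 + 4)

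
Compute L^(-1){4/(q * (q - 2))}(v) 4 * exp(v) * sinh(v)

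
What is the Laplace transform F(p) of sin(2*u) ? 2/(p^2+4) 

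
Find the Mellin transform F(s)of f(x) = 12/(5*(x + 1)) 12*pi*csc(pi*s)/5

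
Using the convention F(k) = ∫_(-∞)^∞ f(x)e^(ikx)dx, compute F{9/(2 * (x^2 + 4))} 9 * pi * exp(-2 * Abs(k))/4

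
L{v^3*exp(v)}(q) 6/(q - 1)^4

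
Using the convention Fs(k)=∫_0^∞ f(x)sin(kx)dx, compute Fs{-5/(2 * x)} -5 * pi/4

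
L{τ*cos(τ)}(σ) (σ^2 - 1)/(σ^2 + 1)^2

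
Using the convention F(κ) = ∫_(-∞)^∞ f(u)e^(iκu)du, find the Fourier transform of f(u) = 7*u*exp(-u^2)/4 7*I*sqrt(pi)*κ*exp(-κ^2/4)/8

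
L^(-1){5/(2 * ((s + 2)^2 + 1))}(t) 5 * exp(-2 * t) * sin(t)/2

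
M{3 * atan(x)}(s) -3 * pi * sec(pi * s/2)/(2 * s)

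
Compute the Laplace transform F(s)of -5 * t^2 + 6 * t 6/s^2 - 10/s^3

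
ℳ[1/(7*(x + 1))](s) pi*csc(pi*s)/7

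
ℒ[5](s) 5/s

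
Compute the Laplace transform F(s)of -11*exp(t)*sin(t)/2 -11/(2*(s - 1)^2 + 2)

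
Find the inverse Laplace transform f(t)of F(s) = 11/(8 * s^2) 11 * t/8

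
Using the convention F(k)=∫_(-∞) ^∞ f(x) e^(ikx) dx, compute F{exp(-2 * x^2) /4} sqrt(2) * sqrt(pi) * exp(-k^2/8) /8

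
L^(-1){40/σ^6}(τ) τ^5/3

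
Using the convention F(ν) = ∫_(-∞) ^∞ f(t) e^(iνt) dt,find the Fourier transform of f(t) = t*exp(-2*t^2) sqrt(2)*I*sqrt(pi)*ν*exp(-ν^2/8) /8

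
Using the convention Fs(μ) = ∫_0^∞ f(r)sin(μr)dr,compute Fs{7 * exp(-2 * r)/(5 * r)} 7 * atan(μ/2)/5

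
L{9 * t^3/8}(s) 27/(4 * s^4) 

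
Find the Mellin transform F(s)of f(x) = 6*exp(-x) 6*gamma(s)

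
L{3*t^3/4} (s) 9/ (2*s^4) 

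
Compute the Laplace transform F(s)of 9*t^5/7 1080/(7*s^6)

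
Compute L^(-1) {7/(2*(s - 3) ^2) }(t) 7*t*exp(3*t) /2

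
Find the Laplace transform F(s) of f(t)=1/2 1/(2 * s) 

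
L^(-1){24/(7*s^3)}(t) 12*t^2/7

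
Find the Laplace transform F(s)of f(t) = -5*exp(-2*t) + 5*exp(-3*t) 5/(s + 3) - 5/(s + 2)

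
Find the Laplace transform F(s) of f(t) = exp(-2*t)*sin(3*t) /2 3/(2*((s+2) ^2+9) ) 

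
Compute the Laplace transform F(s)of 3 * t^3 18/s^4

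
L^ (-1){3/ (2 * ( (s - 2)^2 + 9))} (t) exp (2 * t) * sin (3 * t)/2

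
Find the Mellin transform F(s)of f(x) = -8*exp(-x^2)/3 -4*gamma(s/2)/3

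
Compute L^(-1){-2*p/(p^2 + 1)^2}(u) -u*sin(u)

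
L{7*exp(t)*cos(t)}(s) 7*(s - 1)/((s - 1)^2 + 1)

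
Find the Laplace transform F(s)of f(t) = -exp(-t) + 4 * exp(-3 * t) 4/(s + 3)-1/(s + 1)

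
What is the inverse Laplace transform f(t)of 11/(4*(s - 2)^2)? 11*t*exp(2*t)/4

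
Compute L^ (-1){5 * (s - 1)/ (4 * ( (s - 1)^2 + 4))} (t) 5 * exp (t) * cos (2 * t)/4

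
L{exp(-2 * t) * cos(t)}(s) (s + 2)/((s + 2)^2 + 1)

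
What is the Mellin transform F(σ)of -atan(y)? pi*sec(pi*σ/2)/(2*σ)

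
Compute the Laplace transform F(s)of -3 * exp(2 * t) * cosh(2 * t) 3 * (2 - s)/(s * (s - 4))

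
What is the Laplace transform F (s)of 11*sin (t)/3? 11/ (3*(s^2+1))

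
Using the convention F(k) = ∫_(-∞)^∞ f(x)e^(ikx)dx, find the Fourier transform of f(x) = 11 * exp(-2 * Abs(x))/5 44/(5 * (k^2 + 4))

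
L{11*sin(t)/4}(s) 11/(4*(s^2 + 1))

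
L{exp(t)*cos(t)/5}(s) (s - 1)/(5*((s - 1)^2 + 1))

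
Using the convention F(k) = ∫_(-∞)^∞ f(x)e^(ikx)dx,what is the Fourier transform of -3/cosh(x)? -3 * pi/cosh(pi * k/2)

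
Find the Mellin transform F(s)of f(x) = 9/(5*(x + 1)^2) -9*pi*(s - 1)/(5*sin(pi*s))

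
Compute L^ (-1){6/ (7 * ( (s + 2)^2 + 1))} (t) 6 * exp (-2 * t) * sin (t)/7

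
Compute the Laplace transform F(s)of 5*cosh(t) 5*s/(s^2 - 1)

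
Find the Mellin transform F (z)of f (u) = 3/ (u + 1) 3*pi*csc (pi*z)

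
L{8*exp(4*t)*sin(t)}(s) 8/((s - 4)^2 + 1)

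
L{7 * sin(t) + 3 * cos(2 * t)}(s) 7/(s^2 + 1) + 3 * s/(s^2 + 4)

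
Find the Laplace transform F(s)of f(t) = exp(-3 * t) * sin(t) 1/((s + 3)^2 + 1)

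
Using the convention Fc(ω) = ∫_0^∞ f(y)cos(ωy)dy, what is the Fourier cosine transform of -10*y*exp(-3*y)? 10*(ω^2 - 9)/(ω^2 + 9)^2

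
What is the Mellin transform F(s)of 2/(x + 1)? 2 * pi * csc(pi * s)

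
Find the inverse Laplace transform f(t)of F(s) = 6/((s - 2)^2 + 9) 2*exp(2*t)*sin(3*t)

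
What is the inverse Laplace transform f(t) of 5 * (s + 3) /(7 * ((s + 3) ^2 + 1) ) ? 5 * exp(-3 * t) * cos(t) /7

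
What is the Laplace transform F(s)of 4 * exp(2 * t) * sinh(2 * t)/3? 8/(3 * s * (s - 4))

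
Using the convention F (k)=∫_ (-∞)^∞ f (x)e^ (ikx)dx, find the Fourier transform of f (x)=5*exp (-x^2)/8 5*sqrt (pi)*exp (-k^2/4)/8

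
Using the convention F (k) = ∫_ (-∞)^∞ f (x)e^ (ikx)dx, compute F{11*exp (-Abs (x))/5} 22/ (5*(k^2+1))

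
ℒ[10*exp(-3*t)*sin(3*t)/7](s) 30/(7*((s + 3)^2 + 9))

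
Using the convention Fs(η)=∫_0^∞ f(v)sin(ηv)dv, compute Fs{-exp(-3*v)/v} -atan(η/3)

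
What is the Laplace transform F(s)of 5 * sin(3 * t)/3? 5/(s^2 + 9)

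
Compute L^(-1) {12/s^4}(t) 2*t^3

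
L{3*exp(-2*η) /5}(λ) 3/(5*(λ + 2) ) 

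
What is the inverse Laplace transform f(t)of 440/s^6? 11*t^5/3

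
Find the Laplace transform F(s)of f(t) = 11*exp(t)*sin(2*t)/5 22/(5*((s - 1)^2 + 4))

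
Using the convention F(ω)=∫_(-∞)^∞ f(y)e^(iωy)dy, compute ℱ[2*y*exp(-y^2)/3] I*sqrt(pi)*ω*exp(-ω^2/4)/3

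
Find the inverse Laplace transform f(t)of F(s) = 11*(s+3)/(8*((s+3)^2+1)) 11*exp(-3*t)*cos(t)/8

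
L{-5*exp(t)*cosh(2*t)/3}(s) 5*(1 - s)/(3*((s - 1)^2-4))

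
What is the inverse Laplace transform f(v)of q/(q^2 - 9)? cosh(3 * v)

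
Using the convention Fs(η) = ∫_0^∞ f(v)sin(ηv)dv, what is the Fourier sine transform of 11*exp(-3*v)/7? 11*η/(7*(η^2 + 9))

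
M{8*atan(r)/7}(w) -4*pi*sec(pi*w/2)/(7*w)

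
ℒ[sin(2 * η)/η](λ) atan(2/λ)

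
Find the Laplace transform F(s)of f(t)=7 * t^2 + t 14/s^3 + s^(-2)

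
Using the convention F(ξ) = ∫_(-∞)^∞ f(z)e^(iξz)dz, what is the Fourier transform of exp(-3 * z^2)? sqrt(3) * sqrt(pi) * exp(-ξ^2/12)/3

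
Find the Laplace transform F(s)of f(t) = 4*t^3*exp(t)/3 8/(s - 1)^4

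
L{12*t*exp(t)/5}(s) 12/(5*(s - 1)^2)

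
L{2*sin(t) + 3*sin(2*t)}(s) 2/(s^2 + 1) + 6/(s^2 + 4)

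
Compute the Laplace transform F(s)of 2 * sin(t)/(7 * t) 2 * atan(1/s)/7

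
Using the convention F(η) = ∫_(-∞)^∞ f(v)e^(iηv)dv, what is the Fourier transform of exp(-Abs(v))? 2/(η^2 + 1)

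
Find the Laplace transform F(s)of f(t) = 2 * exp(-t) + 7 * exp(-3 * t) 7/(s + 3) + 2/(s + 1)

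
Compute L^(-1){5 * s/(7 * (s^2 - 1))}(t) 5 * cosh(t)/7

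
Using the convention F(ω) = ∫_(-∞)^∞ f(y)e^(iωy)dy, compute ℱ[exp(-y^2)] sqrt(pi) * exp(-ω^2/4)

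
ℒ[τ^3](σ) 6/σ^4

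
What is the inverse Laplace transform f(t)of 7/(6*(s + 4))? 7*exp(-4*t)/6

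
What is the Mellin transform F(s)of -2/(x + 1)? -2*pi*csc(pi*s)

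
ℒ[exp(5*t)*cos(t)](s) (s - 5)/((s - 5)^2 + 1)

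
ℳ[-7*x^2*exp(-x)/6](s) -7*gamma(s + 2)/6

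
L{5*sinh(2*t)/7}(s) 10/(7*(s^2 - 4))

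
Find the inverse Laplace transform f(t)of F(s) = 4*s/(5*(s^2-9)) 4*cosh(3*t)/5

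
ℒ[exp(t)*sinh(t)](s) 1/(s*(s - 2))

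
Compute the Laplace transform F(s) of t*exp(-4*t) (s+4) ^(-2) 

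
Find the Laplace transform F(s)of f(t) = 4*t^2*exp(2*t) 8/(s - 2)^3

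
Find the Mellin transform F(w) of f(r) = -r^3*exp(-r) -gamma(w + 3) 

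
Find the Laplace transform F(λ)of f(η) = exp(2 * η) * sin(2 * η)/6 1/(3 * ((λ - 2)^2 + 4))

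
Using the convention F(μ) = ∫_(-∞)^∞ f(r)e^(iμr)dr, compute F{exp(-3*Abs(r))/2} 3/(μ^2+9)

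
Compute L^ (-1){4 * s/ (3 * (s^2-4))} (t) 4 * cosh (2 * t)/3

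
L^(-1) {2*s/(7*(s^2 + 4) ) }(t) 2*cos(2*t) /7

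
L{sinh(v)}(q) 1/(q^2 - 1)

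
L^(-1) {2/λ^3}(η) η^2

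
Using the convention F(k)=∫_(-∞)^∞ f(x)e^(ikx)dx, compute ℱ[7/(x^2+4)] 7 * pi * exp(-2 * Abs(k))/2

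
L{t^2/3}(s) 2/(3*s^3)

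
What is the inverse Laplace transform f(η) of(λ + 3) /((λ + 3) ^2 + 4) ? exp(-3*η)*cos(2*η) 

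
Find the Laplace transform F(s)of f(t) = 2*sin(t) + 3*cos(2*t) 3*s/(s^2 + 4) + 2/(s^2 + 1)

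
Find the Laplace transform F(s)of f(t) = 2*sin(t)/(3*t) 2*atan(1/s)/3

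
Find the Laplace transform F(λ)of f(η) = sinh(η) 1/(λ^2 - 1)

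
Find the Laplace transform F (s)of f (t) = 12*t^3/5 72/ (5*s^4)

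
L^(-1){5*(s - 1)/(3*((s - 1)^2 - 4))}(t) 5*exp(t)*cosh(2*t)/3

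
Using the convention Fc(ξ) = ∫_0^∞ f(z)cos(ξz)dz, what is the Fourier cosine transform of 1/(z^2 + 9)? pi*exp(-3*ξ)/6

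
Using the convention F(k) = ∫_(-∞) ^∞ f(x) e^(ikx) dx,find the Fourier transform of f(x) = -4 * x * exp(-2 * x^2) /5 -sqrt(2) * I * sqrt(pi) * k * exp(-k^2/8) /10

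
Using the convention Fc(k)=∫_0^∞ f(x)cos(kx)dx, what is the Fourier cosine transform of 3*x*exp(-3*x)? 3*(9 - k^2)/(k^2 + 9)^2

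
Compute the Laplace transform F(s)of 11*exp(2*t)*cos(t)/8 11*(s - 2)/(8*((s - 2)^2 + 1))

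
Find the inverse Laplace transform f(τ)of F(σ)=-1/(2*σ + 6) -exp(-3*τ)/2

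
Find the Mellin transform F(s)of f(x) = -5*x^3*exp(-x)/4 -5*gamma(s + 3)/4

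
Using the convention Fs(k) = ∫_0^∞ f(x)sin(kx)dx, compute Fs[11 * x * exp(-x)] 22 * k/(k^2+1)^2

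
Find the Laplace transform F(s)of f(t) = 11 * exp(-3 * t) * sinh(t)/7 11/(7 * ((s + 3)^2 - 1))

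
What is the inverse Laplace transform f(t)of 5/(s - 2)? 5*exp(2*t)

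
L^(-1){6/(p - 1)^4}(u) u^3 * exp(u)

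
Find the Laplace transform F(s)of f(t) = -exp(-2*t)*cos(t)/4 (-s - 2)/(4*((s + 2)^2 + 1))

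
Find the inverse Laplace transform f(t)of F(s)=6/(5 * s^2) 6 * t/5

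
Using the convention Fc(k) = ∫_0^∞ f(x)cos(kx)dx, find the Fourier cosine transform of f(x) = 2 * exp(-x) 2/(k^2 + 1)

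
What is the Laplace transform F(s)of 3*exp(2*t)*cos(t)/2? 3*(s - 2)/(2*((s - 2)^2 + 1))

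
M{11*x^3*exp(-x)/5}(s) 11*gamma(s + 3)/5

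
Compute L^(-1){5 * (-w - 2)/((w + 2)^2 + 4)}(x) -5 * exp(-2 * x) * cos(2 * x)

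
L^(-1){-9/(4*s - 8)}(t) -9*exp(2*t)/4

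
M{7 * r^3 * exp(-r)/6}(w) 7 * gamma(w + 3)/6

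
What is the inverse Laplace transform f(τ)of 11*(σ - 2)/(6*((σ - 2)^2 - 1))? 11*exp(2*τ)*cosh(τ)/6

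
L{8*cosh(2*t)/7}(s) 8*s/(7*(s^2 - 4))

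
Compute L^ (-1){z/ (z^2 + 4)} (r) cos (2*r)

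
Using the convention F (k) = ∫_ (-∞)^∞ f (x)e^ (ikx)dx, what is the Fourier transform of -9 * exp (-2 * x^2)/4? -9 * sqrt (2) * sqrt (pi) * exp (-k^2/8)/8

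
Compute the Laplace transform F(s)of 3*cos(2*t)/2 3*s/(2*(s^2 + 4))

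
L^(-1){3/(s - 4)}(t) 3*exp(4*t)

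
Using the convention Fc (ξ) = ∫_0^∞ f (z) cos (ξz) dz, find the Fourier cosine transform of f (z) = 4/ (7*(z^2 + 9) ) 2*pi*exp (-3*ξ) /21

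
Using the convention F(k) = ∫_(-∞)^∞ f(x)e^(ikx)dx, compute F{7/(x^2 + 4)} 7*pi*exp(-2*Abs(k))/2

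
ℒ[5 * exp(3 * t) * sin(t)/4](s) 5/(4 * ((s - 3)^2 + 1))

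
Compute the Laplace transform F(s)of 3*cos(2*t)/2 3*s/(2*(s^2 + 4))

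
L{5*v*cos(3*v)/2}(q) 5*(q^2 - 9)/(2*(q^2 + 9)^2)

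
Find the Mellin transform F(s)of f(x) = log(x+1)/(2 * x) -pi * csc(pi * s)/(2 * s - 2)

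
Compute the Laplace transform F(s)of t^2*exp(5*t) 2/(s - 5)^3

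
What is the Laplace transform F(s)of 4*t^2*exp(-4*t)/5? 8/(5*(s+4)^3)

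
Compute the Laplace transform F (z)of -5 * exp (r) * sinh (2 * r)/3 -10/ (3 * (z - 1)^2-12)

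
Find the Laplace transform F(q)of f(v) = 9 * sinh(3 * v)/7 27/(7 * (q^2 - 9))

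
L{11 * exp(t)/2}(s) 11/(2 * (s - 1))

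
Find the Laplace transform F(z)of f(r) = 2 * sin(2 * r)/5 4/(5 * (z^2 + 4))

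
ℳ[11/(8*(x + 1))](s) 11*pi*csc(pi*s)/8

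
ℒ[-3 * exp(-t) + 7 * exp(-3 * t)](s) 7/(s + 3) - 3/(s + 1)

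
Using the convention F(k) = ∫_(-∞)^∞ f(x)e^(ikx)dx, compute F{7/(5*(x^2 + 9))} 7*pi*exp(-3*Abs(k))/15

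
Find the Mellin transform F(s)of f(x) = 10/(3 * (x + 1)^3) 5 * pi * (s - 2) * (s - 1)/(3 * sin(pi * s))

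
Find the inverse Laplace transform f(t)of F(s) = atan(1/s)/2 sin(t)/(2*t)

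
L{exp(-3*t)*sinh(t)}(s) 1/((s + 3)^2 - 1)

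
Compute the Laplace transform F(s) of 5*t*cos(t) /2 5*(s^2 - 1) /(2*(s^2 + 1) ^2) 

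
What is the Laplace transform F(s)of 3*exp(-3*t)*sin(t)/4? 3/(4*((s + 3)^2 + 1))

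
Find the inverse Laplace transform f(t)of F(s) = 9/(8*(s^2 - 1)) 9*sinh(t)/8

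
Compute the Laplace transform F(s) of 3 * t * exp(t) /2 3/(2 * (s - 1) ^2) 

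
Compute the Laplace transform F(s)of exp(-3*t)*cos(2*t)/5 (s + 3)/(5*((s + 3)^2 + 4))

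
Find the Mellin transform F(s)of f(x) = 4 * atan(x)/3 -2 * pi * sec(pi * s/2)/(3 * s)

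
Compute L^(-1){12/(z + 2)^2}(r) 12*r*exp(-2*r)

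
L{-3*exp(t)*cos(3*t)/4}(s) 3*(1 - s)/(4*((s - 1)^2 + 9))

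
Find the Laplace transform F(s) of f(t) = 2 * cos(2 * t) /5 2 * s/(5 * (s^2 + 4) ) 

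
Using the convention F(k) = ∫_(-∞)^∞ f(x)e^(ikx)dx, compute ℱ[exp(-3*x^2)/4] sqrt(3)*sqrt(pi)*exp(-k^2/12)/12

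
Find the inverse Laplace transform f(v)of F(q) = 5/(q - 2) 5 * exp(2 * v)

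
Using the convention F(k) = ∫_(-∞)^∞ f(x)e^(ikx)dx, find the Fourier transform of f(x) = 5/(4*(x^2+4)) 5*pi*exp(-2*Abs(k))/8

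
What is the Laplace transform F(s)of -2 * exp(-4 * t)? -2/(s + 4)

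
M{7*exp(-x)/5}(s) 7*gamma(s)/5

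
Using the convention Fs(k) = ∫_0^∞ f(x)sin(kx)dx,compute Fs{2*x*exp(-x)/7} 4*k/(7*(k^2 + 1)^2)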